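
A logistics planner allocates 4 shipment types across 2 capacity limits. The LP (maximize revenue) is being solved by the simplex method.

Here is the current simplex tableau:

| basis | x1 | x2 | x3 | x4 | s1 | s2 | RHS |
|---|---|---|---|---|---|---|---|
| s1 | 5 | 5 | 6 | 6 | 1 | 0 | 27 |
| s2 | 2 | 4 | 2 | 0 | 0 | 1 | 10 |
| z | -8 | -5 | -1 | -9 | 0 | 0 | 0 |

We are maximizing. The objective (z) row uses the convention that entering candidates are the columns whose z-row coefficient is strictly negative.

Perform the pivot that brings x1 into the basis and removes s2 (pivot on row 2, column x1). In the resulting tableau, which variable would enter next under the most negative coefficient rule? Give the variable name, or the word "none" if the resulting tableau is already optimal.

Pivot element 2. New z-row = old z-row − (-8)·(row 2/2).
Updated z-row coefficients: x1: 0, x2: 11, x3: 7, x4: -9, s1: 0, s2: 4.
The most negative is -9 in column x4, so x4 would enter next.

x4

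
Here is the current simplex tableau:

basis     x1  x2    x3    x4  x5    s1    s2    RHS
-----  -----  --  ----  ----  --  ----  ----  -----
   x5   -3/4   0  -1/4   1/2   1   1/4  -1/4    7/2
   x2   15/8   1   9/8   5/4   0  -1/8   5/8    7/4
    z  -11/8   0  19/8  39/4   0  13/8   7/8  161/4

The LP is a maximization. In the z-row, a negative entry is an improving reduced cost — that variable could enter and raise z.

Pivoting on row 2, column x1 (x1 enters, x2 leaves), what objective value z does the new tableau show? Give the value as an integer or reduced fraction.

Minimum ratio for x1: (7/4)/(15/8) = 14/15.
z changes by −(z-row coeff of x1)·ratio = −(-11/8)·(14/15) = 77/60.
New z = 161/4 + (77/60) = 623/15.

623/15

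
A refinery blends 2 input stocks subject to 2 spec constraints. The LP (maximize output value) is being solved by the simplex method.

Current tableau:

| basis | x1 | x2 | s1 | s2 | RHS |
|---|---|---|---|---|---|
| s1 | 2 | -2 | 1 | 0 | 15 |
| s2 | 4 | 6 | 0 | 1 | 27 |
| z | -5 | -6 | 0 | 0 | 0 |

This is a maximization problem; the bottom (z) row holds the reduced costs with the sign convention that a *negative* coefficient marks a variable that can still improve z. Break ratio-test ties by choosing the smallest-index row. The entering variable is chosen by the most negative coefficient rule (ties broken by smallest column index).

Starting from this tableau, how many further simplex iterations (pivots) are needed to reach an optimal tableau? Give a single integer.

pivot: x2 in, s2 out → z = 27
pivot: x1 in, x2 out → z = 135/4
No improving column remains; optimal.

2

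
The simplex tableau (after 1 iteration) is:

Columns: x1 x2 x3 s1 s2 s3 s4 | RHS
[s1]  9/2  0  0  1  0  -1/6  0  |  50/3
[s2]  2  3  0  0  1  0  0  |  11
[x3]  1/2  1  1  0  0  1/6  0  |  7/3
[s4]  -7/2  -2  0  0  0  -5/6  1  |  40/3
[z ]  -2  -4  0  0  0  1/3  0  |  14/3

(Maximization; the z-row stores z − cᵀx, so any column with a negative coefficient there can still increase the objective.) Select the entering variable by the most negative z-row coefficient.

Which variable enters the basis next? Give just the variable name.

x2

Objective-row coefficients: x1: -2, x2: -4, x3: 0, s1: 0, s2: 0, s3: 1/3, s4: 0.
The most negative is -4 in column x2, so x2 enters.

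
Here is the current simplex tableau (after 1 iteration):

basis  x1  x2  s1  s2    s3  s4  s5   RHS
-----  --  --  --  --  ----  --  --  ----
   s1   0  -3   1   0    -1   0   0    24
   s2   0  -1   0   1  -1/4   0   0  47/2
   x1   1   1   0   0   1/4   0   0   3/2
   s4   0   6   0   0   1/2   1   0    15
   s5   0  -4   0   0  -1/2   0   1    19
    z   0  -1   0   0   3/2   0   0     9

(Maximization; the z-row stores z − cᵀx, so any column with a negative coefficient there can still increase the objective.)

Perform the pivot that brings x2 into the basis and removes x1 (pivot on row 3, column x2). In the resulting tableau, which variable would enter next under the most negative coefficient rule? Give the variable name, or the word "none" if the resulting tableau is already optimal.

none

Pivot element 1. New z-row = old z-row − (-1)·(row 3/1).
Updated z-row coefficients: x1: 1, x2: 0, s1: 0, s2: 0, s3: 7/4, s4: 0, s5: 0.
No coefficient is strictly negative; the tableau after this pivot is optimal.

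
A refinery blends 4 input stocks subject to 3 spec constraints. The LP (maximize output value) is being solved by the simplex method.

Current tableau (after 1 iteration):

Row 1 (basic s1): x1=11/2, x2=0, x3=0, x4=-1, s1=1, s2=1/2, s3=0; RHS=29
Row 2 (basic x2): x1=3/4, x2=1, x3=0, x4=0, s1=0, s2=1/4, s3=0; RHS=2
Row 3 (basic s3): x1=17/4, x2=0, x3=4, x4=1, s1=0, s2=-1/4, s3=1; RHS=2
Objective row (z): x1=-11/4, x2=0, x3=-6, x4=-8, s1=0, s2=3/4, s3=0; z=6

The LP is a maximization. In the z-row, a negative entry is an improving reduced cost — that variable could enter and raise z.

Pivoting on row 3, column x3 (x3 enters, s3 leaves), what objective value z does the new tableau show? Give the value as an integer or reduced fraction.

9

Minimum ratio for x3: 2/4 = 1/2.
z changes by −(z-row coeff of x3)·ratio = −(-6)·(1/2) = 3.
New z = 6 + 3 = 9.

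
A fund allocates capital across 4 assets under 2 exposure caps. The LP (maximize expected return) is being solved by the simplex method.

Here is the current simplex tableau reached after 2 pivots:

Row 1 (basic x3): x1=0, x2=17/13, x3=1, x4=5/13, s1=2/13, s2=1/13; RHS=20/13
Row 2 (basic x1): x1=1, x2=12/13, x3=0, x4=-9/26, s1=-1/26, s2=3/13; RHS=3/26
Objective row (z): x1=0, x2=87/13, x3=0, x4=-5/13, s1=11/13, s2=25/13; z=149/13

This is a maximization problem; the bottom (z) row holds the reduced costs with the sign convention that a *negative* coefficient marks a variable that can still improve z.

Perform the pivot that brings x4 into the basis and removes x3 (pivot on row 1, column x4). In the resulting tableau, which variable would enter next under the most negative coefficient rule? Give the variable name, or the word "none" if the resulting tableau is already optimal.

Pivot element 5/13. New z-row = old z-row − (-5/13)·(row 1/(5/13)).
Updated z-row coefficients: x1: 0, x2: 8, x3: 1, x4: 0, s1: 1, s2: 2.
No coefficient is strictly negative; the tableau after this pivot is optimal.

none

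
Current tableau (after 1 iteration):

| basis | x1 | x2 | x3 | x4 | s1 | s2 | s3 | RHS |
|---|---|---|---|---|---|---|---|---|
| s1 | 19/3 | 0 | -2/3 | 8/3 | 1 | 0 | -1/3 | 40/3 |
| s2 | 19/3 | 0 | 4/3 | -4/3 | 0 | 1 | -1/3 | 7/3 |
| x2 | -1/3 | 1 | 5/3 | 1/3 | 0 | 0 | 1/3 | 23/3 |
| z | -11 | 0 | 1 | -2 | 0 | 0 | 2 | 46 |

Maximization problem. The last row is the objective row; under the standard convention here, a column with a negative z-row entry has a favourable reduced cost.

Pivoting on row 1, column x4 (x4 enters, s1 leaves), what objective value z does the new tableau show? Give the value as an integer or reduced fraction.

Minimum ratio for x4: (40/3)/(8/3) = 5.
z changes by −(z-row coeff of x4)·ratio = −(-2)·5 = 10.
New z = 46 + 10 = 56.

56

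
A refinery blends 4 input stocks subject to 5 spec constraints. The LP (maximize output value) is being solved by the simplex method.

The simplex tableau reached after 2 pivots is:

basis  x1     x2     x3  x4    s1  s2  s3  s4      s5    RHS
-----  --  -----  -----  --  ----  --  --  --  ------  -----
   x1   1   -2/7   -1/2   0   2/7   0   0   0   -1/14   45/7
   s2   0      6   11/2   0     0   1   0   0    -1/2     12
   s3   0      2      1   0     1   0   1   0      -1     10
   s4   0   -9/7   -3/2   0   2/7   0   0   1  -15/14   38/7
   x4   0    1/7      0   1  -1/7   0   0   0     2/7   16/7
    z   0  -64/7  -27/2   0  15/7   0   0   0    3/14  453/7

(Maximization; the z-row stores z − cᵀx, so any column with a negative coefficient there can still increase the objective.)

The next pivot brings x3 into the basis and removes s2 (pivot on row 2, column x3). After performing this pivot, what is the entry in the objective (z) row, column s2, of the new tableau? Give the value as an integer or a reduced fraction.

Pivot element is row 2, column x3: 11/2.
Normalize row 2: new (row 2, s2) = 1/(11/2) = 2/11.
z-row ← z-row − (-27/2)·(new row 2): 0 − (-27/2)·(2/11) = 27/11.

27/11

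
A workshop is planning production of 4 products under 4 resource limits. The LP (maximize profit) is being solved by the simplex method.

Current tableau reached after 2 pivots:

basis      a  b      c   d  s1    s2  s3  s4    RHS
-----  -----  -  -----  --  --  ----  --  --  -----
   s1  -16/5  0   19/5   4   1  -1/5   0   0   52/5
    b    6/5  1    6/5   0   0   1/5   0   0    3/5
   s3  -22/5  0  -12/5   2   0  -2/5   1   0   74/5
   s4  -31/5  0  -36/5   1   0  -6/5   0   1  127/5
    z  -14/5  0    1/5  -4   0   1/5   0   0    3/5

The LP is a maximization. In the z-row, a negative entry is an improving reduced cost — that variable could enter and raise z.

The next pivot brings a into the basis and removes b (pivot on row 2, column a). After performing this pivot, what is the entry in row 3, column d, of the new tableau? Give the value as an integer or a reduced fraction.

2

Pivot element is row 2, column a: 6/5.
Normalize row 2: new (row 2, d) = 0/(6/5) = 0.
row 3 ← row 3 − (-22/5)·(new row 2): 2 − (-22/5)·0 = 2.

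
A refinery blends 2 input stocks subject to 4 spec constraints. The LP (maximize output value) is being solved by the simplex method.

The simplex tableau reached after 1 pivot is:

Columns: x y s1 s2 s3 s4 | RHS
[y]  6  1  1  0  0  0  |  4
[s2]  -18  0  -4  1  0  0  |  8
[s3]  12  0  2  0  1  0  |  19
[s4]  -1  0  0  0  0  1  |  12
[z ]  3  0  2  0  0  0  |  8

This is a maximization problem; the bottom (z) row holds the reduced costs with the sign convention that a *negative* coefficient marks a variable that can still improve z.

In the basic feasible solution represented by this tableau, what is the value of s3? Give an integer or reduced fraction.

19

s3 is basic (row 3); its value is the RHS of that row: 19.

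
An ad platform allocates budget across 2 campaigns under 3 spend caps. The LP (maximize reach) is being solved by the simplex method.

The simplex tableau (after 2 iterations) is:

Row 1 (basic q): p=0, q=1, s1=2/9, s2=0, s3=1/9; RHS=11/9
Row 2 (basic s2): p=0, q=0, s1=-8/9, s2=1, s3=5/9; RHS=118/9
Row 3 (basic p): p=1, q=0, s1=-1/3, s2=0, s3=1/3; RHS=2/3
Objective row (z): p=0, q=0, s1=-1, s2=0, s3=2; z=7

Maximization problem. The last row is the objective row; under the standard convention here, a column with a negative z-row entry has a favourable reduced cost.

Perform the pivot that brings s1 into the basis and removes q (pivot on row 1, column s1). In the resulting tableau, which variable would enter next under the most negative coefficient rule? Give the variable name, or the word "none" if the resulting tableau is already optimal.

none

Pivot element 2/9. New z-row = old z-row − (-1)·(row 1/(2/9)).
Updated z-row coefficients: p: 0, q: 9/2, s1: 0, s2: 0, s3: 5/2.
No coefficient is strictly negative; the tableau after this pivot is optimal.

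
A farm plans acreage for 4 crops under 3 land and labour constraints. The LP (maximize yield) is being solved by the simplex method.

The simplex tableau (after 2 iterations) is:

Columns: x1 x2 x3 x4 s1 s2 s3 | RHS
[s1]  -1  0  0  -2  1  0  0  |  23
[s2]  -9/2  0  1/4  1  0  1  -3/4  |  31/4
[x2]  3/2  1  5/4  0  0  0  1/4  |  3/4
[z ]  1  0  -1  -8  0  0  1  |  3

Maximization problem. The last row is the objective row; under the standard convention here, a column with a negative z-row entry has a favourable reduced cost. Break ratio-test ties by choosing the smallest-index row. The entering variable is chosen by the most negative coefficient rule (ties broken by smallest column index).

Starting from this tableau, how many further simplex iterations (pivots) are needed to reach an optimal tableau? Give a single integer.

2

pivot: x4 in, s2 out → z = 65
pivot: x1 in, x2 out → z = 165/2
No improving column remains; optimal.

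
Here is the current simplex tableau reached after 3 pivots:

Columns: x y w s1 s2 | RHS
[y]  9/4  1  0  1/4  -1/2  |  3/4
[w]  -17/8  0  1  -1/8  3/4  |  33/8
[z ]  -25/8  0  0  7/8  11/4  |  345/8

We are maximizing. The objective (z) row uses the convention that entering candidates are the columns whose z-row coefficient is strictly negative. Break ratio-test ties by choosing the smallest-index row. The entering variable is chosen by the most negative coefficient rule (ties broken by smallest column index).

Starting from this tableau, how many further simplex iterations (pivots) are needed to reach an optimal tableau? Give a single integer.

1

pivot: x in, y out → z = 265/6
No improving column remains; optimal.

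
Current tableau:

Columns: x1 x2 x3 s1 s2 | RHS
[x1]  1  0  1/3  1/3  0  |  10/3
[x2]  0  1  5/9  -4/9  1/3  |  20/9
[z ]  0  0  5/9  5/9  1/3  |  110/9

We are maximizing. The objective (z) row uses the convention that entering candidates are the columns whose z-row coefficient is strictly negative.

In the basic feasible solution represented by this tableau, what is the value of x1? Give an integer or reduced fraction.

x1 is basic (row 1); its value is the RHS of that row: 10/3.

10/3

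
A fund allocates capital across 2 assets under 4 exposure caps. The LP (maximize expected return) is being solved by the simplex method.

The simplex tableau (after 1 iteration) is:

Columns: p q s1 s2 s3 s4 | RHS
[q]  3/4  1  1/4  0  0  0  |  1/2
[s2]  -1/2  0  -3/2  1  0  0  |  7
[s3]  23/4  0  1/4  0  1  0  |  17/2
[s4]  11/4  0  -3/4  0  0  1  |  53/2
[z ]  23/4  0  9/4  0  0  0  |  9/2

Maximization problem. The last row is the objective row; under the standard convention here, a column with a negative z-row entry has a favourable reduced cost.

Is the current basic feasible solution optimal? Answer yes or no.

yes

No objective-row coefficient is strictly negative, so no entering variable exists; the tableau is optimal.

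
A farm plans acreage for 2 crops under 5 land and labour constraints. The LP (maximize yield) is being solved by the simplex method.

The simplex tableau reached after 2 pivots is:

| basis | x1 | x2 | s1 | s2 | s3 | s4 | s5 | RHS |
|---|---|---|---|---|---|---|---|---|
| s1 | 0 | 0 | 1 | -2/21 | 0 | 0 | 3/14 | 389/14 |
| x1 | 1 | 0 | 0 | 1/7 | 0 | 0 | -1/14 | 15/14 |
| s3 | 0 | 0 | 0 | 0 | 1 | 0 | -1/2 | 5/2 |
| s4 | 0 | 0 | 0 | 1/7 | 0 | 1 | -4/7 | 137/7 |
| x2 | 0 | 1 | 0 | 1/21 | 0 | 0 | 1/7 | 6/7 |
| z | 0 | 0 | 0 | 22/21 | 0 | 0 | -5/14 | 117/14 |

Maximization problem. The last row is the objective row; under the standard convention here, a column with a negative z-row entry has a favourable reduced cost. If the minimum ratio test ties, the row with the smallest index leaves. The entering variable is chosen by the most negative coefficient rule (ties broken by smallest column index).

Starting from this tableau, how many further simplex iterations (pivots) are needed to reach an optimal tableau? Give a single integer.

1

pivot: s5 in, x2 out → z = 21/2
No improving column remains; optimal.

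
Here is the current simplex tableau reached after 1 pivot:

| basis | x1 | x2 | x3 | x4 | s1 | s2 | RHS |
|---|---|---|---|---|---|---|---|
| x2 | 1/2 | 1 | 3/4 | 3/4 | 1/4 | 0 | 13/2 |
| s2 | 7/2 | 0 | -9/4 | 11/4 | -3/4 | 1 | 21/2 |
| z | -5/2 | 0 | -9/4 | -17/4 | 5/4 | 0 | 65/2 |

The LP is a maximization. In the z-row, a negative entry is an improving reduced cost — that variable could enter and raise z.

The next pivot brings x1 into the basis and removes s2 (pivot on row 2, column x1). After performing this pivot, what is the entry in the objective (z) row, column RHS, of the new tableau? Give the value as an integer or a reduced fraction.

Pivot element is row 2, column x1: 7/2.
Normalize row 2: new (row 2, RHS) = (21/2)/(7/2) = 3.
z-row ← z-row − (-5/2)·(new row 2): 65/2 − (-5/2)·3 = 40.

40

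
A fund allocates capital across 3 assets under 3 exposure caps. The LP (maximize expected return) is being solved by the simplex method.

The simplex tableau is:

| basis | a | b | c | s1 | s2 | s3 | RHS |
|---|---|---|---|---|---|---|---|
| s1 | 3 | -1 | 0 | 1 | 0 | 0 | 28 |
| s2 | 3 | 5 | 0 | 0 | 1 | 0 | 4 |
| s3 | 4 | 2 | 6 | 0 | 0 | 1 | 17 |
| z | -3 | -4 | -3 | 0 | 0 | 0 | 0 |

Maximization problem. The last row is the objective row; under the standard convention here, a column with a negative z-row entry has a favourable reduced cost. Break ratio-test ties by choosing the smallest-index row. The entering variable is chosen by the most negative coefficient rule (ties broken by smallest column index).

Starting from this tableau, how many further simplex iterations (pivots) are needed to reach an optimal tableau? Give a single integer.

pivot: b in, s2 out → z = 16/5
pivot: c in, s3 out → z = 109/10
No improving column remains; optimal.

2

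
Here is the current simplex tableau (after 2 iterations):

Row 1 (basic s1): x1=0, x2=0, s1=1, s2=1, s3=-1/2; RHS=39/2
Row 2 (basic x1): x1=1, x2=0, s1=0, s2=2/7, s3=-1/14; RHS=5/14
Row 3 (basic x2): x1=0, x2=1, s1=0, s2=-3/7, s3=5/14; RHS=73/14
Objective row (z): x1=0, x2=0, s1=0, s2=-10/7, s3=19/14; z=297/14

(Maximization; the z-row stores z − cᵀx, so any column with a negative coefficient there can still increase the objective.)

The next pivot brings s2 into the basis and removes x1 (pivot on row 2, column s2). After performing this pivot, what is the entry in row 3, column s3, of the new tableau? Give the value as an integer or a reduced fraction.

1/4

Pivot element is row 2, column s2: 2/7.
Normalize row 2: new (row 2, s3) = (-1/14)/(2/7) = -1/4.
row 3 ← row 3 − (-3/7)·(new row 2): 5/14 − (-3/7)·(-1/4) = 1/4.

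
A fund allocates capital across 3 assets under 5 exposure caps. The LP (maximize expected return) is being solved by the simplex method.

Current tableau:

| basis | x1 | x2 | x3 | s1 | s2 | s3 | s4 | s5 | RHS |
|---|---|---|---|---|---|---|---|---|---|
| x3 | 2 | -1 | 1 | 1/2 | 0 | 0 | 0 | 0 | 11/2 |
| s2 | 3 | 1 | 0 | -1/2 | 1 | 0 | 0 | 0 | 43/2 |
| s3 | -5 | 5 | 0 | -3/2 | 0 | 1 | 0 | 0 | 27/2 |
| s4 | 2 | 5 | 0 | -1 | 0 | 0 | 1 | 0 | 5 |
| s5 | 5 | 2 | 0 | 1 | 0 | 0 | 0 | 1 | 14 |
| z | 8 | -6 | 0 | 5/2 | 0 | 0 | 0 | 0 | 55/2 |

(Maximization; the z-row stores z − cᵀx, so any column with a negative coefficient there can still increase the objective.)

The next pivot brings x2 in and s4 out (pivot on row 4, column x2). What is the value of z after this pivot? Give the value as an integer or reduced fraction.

Minimum ratio for x2: 5/5 = 1.
z changes by −(z-row coeff of x2)·ratio = −(-6)·1 = 6.
New z = 55/2 + 6 = 67/2.

67/2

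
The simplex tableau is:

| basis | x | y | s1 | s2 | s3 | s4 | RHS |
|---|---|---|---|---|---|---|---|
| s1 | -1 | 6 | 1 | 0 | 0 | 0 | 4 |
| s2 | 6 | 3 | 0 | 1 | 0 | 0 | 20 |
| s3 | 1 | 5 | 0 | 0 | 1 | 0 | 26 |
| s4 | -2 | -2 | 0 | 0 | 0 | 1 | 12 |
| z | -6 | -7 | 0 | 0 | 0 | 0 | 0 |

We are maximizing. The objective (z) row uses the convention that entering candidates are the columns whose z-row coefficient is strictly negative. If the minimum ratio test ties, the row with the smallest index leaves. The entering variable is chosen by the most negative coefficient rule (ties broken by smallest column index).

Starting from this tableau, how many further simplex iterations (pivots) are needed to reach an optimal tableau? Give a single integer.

pivot: y in, s1 out → z = 14/3
pivot: x in, s2 out → z = 956/39
No improving column remains; optimal.

2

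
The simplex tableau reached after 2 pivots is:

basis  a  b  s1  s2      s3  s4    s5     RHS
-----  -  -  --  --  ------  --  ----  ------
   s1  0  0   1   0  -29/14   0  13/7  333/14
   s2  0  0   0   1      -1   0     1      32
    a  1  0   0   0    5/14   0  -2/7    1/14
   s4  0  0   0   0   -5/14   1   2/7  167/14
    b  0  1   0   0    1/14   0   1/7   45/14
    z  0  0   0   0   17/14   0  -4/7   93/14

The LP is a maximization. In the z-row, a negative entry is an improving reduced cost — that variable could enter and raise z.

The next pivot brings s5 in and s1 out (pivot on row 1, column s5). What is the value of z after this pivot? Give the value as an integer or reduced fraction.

363/26

Minimum ratio for s5: (333/14)/(13/7) = 333/26.
z changes by −(z-row coeff of s5)·ratio = −(-4/7)·(333/26) = 666/91.
New z = 93/14 + (666/91) = 363/26.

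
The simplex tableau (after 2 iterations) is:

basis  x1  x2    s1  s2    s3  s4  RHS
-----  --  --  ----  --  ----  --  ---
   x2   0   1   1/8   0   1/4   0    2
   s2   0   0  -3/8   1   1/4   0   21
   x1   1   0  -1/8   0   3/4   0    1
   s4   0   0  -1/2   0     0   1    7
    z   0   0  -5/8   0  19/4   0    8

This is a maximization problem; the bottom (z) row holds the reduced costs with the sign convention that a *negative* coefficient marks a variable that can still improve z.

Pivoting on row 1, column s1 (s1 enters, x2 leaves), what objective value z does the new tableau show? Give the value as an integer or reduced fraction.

18

Minimum ratio for s1: 2/(1/8) = 16.
z changes by −(z-row coeff of s1)·ratio = −(-5/8)·16 = 10.
New z = 8 + 10 = 18.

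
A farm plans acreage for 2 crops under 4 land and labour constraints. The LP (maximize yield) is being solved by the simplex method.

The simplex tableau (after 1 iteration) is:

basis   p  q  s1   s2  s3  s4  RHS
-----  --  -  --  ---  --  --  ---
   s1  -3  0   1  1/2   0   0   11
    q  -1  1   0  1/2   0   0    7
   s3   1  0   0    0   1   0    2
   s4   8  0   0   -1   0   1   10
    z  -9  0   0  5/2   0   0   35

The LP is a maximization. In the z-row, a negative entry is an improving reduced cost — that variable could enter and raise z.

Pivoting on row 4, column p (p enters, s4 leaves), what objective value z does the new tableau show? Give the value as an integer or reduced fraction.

Minimum ratio for p: 10/8 = 5/4.
z changes by −(z-row coeff of p)·ratio = −(-9)·(5/4) = 45/4.
New z = 35 + (45/4) = 185/4.

185/4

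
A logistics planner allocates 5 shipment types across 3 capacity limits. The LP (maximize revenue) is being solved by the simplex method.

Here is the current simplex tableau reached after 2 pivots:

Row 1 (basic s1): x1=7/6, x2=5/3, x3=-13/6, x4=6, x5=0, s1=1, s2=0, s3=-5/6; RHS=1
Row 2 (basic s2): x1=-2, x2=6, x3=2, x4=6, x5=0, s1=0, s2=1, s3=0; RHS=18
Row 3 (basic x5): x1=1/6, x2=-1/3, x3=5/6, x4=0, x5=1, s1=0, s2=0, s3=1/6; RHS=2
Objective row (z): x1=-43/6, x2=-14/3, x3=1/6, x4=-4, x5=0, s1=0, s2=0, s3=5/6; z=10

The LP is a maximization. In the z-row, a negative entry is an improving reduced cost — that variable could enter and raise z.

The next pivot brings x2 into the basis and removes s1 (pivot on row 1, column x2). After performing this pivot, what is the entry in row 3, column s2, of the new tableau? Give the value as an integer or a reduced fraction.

0

Pivot element is row 1, column x2: 5/3.
Normalize row 1: new (row 1, s2) = 0/(5/3) = 0.
row 3 ← row 3 − (-1/3)·(new row 1): 0 − (-1/3)·0 = 0.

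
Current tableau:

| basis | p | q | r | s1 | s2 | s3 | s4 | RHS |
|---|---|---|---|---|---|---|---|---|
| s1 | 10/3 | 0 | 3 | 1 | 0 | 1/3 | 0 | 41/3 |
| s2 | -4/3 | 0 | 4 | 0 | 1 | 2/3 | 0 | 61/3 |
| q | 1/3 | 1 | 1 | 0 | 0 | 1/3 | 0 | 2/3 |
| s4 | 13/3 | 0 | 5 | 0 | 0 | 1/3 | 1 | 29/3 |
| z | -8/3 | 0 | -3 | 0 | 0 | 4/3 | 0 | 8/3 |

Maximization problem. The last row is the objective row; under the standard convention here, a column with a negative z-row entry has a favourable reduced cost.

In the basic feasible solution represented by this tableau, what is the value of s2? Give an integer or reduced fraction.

61/3

s2 is basic (row 2); its value is the RHS of that row: 61/3.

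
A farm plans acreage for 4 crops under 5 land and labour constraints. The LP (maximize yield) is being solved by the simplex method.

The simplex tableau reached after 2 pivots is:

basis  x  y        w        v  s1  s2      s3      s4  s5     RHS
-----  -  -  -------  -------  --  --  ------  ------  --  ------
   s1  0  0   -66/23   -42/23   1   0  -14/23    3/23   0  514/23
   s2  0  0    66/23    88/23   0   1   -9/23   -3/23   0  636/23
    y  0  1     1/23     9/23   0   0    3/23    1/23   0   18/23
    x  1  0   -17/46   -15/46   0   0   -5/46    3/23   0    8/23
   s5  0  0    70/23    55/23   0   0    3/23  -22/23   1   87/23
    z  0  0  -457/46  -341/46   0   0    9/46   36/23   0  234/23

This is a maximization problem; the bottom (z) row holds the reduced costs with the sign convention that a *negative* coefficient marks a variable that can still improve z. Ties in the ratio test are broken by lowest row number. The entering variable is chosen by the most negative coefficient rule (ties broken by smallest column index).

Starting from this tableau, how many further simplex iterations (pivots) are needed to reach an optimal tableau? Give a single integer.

pivot: w in, s5 out → z = 3153/140
pivot: s4 in, y out → z = 339/8
No improving column remains; optimal.

2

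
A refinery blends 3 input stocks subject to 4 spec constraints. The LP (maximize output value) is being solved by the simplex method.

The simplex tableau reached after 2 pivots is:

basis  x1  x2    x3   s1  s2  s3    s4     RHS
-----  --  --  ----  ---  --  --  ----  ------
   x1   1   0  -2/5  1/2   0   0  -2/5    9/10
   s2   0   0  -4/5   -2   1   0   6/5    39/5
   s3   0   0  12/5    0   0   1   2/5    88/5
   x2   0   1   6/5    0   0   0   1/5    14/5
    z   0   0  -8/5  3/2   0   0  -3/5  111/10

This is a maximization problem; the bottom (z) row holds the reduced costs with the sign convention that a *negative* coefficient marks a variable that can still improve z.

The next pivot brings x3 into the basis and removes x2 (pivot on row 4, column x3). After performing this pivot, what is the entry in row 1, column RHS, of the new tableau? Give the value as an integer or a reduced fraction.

11/6

Pivot element is row 4, column x3: 6/5.
Normalize row 4: new (row 4, RHS) = (14/5)/(6/5) = 7/3.
row 1 ← row 1 − (-2/5)·(new row 4): 9/10 − (-2/5)·(7/3) = 11/6.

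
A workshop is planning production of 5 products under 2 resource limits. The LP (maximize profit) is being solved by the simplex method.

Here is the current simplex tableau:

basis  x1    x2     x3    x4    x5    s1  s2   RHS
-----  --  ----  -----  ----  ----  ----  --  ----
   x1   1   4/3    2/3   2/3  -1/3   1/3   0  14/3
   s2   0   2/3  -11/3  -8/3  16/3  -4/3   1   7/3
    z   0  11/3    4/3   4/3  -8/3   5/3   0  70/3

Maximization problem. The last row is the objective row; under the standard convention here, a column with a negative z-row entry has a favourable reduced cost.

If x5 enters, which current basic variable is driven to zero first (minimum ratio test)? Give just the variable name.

s2

Ratios: row 1 (x1): entry -1/3 ≤ 0, skip; row 2 (s2): (7/3)/(16/3) = 7/16.
Minimum ratio 7/16 is in the s2 row, so s2 leaves.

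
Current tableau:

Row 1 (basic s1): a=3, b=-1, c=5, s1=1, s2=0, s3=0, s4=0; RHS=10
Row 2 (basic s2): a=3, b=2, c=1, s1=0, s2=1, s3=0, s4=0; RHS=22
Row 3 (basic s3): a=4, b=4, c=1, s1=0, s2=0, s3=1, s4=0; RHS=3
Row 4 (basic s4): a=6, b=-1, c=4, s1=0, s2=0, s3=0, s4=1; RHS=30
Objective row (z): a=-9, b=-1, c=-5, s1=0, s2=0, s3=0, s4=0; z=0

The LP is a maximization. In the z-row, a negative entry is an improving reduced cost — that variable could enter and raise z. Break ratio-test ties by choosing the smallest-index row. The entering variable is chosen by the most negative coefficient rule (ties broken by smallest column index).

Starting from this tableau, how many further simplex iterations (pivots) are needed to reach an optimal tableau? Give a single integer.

2

pivot: a in, s3 out → z = 27/4
pivot: c in, s1 out → z = 200/17
No improving column remains; optimal.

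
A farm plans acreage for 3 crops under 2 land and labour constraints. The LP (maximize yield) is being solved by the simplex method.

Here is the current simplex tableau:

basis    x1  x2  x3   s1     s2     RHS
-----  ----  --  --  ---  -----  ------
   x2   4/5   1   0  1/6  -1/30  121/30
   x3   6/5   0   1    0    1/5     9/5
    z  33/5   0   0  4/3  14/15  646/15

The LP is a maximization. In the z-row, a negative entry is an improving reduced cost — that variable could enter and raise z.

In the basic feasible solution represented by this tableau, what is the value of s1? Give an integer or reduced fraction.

0

s1 is nonbasic (not in the basis column), so its value in the current BFS is 0.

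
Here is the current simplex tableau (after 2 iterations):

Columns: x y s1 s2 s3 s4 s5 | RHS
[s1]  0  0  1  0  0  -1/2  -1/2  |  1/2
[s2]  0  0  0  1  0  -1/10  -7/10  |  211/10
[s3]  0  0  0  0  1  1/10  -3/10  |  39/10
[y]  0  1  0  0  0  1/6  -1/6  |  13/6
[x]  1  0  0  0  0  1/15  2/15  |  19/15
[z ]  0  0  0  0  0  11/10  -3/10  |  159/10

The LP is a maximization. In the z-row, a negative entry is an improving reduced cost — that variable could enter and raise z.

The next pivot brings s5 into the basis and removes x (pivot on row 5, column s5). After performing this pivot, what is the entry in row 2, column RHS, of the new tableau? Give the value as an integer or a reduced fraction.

111/4

Pivot element is row 5, column s5: 2/15.
Normalize row 5: new (row 5, RHS) = (19/15)/(2/15) = 19/2.
row 2 ← row 2 − (-7/10)·(new row 5): 211/10 − (-7/10)·(19/2) = 111/4.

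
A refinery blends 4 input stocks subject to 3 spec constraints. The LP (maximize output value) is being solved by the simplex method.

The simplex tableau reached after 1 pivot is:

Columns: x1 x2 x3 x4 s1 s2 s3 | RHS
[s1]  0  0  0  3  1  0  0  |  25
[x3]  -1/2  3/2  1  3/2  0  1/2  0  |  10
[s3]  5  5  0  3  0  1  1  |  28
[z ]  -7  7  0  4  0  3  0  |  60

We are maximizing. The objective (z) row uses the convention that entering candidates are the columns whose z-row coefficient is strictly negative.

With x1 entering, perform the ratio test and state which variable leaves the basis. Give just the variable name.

s3

Ratios: row 1 (s1): entry 0 ≤ 0, skip; row 2 (x3): entry -1/2 ≤ 0, skip; row 3 (s3): 28/5 = 28/5.
Minimum ratio 28/5 is in the s3 row, so s3 leaves.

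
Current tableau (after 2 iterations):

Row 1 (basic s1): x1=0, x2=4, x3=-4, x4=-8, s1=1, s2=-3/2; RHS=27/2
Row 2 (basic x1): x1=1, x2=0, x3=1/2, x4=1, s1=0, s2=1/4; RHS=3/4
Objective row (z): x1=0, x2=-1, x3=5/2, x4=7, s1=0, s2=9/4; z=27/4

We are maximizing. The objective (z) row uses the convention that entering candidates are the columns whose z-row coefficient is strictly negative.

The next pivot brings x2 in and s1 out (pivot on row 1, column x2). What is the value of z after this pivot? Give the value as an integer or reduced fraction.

Minimum ratio for x2: (27/2)/4 = 27/8.
z changes by −(z-row coeff of x2)·ratio = −(-1)·(27/8) = 27/8.
New z = 27/4 + (27/8) = 81/8.

81/8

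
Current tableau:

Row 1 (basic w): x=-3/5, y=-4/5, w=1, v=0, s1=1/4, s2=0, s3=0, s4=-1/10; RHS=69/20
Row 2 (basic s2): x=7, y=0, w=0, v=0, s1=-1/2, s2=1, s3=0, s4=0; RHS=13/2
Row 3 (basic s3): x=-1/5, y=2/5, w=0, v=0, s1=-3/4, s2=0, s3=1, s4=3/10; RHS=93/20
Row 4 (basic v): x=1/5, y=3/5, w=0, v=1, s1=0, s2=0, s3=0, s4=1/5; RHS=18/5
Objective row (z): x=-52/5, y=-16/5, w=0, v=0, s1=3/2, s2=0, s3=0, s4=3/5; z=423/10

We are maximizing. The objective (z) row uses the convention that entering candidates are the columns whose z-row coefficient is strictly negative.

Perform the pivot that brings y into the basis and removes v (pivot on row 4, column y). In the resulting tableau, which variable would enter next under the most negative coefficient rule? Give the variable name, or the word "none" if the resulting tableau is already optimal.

x

Pivot element 3/5. New z-row = old z-row − (-16/5)·(row 4/(3/5)).
Updated z-row coefficients: x: -28/3, y: 0, w: 0, v: 16/3, s1: 3/2, s2: 0, s3: 0, s4: 5/3.
The most negative is -28/3 in column x, so x would enter next.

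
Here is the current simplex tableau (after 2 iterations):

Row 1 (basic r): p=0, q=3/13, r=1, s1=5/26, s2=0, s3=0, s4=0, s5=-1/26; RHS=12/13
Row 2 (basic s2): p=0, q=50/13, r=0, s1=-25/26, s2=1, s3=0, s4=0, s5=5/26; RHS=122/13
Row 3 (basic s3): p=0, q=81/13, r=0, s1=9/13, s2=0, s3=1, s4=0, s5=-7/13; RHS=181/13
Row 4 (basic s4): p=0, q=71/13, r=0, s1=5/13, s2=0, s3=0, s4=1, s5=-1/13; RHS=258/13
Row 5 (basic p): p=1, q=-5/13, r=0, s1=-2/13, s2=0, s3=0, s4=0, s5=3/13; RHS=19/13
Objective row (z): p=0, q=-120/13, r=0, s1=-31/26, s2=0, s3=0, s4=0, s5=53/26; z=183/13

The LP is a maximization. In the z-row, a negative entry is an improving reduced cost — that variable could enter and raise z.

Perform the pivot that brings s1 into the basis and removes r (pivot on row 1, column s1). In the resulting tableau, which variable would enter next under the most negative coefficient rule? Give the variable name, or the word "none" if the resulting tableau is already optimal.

q

Pivot element 5/26. New z-row = old z-row − (-31/26)·(row 1/(5/26)).
Updated z-row coefficients: p: 0, q: -39/5, r: 31/5, s1: 0, s2: 0, s3: 0, s4: 0, s5: 9/5.
The most negative is -39/5 in column q, so q would enter next.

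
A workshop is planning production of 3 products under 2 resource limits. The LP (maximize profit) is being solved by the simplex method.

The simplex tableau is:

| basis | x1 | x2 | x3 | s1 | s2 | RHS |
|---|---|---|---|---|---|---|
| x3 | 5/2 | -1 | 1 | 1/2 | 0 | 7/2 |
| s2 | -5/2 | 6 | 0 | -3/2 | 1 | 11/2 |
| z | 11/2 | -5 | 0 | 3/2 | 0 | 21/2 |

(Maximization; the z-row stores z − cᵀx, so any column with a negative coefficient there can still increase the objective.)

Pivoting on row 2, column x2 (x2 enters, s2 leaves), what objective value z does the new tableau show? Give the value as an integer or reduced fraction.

Minimum ratio for x2: (11/2)/6 = 11/12.
z changes by −(z-row coeff of x2)·ratio = −(-5)·(11/12) = 55/12.
New z = 21/2 + (55/12) = 181/12.

181/12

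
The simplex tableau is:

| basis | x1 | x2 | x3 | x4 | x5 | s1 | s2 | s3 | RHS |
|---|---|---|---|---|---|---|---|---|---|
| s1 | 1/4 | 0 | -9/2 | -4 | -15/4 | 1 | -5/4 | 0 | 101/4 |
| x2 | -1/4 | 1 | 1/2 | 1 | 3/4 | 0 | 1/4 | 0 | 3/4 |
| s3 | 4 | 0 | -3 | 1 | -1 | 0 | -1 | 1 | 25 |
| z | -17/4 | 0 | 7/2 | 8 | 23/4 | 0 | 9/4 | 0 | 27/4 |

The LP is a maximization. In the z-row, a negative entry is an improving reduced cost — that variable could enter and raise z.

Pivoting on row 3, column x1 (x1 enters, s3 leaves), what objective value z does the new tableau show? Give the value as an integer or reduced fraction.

Minimum ratio for x1: 25/4 = 25/4.
z changes by −(z-row coeff of x1)·ratio = −(-17/4)·(25/4) = 425/16.
New z = 27/4 + (425/16) = 533/16.

533/16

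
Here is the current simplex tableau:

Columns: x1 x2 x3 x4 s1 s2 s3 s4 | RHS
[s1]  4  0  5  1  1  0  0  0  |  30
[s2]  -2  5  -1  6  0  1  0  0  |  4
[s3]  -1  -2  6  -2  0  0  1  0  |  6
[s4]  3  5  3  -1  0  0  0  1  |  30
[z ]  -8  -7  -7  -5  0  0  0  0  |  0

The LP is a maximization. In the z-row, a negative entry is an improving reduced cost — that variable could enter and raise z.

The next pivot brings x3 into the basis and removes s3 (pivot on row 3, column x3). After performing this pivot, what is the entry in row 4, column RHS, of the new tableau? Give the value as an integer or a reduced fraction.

27

Pivot element is row 3, column x3: 6.
Normalize row 3: new (row 3, RHS) = 6/6 = 1.
row 4 ← row 4 − 3·(new row 3): 30 − 3·1 = 27.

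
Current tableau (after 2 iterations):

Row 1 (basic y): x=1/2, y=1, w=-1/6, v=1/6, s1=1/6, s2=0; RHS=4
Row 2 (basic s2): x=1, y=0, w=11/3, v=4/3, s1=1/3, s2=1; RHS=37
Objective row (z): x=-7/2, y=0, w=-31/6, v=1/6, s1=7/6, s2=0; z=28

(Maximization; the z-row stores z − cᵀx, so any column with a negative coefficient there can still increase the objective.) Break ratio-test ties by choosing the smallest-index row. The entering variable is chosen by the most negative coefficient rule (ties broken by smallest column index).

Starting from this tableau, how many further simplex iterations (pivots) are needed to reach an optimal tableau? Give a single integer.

pivot: w in, s2 out → z = 1763/22
pivot: x in, y out → z = 1223/12
No improving column remains; optimal.

2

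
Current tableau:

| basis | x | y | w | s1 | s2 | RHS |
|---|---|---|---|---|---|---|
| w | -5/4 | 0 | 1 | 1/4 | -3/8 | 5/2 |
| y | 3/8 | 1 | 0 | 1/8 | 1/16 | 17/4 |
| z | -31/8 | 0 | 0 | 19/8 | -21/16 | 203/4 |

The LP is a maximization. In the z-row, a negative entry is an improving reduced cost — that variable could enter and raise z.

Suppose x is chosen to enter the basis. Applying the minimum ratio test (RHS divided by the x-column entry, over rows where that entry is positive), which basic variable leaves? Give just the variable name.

y

Ratios: row 1 (w): entry -5/4 ≤ 0, skip; row 2 (y): (17/4)/(3/8) = 34/3.
Minimum ratio 34/3 is in the y row, so y leaves.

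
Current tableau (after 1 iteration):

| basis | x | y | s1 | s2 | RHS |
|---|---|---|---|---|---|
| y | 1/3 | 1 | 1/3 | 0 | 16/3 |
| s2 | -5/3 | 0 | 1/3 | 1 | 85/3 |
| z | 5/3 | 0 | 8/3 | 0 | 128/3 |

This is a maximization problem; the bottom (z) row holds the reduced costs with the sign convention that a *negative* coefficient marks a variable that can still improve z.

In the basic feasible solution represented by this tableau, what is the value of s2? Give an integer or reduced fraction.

85/3

s2 is basic (row 2); its value is the RHS of that row: 85/3.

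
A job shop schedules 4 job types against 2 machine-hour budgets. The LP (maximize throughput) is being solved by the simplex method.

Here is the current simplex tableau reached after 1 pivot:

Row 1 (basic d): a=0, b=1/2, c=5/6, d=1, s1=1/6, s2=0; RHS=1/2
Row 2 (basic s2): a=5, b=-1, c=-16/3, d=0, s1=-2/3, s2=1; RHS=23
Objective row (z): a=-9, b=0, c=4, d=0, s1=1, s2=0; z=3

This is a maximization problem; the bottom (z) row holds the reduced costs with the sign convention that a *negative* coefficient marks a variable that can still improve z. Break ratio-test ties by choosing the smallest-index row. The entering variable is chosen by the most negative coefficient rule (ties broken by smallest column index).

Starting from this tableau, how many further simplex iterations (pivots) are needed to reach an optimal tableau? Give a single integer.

2

pivot: a in, s2 out → z = 222/5
pivot: c in, d out → z = 1194/25
No improving column remains; optimal.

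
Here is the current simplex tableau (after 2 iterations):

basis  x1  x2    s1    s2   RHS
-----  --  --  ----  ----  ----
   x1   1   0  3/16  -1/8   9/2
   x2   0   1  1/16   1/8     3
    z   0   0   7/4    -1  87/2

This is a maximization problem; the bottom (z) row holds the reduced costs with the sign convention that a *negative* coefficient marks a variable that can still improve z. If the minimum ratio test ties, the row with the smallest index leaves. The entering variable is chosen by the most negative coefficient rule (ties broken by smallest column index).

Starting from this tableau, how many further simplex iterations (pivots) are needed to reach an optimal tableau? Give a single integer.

pivot: s2 in, x2 out → z = 135/2
No improving column remains; optimal.

1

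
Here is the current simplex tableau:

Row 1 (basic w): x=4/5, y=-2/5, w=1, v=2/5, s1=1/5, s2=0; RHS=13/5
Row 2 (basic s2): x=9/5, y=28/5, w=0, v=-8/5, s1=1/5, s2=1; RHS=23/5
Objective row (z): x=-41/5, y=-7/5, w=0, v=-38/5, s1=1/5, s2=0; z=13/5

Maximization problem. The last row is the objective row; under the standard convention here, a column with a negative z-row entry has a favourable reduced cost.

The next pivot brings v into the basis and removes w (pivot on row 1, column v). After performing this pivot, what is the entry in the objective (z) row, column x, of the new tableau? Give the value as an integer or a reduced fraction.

Pivot element is row 1, column v: 2/5.
Normalize row 1: new (row 1, x) = (4/5)/(2/5) = 2.
z-row ← z-row − (-38/5)·(new row 1): -41/5 − (-38/5)·2 = 7.

7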